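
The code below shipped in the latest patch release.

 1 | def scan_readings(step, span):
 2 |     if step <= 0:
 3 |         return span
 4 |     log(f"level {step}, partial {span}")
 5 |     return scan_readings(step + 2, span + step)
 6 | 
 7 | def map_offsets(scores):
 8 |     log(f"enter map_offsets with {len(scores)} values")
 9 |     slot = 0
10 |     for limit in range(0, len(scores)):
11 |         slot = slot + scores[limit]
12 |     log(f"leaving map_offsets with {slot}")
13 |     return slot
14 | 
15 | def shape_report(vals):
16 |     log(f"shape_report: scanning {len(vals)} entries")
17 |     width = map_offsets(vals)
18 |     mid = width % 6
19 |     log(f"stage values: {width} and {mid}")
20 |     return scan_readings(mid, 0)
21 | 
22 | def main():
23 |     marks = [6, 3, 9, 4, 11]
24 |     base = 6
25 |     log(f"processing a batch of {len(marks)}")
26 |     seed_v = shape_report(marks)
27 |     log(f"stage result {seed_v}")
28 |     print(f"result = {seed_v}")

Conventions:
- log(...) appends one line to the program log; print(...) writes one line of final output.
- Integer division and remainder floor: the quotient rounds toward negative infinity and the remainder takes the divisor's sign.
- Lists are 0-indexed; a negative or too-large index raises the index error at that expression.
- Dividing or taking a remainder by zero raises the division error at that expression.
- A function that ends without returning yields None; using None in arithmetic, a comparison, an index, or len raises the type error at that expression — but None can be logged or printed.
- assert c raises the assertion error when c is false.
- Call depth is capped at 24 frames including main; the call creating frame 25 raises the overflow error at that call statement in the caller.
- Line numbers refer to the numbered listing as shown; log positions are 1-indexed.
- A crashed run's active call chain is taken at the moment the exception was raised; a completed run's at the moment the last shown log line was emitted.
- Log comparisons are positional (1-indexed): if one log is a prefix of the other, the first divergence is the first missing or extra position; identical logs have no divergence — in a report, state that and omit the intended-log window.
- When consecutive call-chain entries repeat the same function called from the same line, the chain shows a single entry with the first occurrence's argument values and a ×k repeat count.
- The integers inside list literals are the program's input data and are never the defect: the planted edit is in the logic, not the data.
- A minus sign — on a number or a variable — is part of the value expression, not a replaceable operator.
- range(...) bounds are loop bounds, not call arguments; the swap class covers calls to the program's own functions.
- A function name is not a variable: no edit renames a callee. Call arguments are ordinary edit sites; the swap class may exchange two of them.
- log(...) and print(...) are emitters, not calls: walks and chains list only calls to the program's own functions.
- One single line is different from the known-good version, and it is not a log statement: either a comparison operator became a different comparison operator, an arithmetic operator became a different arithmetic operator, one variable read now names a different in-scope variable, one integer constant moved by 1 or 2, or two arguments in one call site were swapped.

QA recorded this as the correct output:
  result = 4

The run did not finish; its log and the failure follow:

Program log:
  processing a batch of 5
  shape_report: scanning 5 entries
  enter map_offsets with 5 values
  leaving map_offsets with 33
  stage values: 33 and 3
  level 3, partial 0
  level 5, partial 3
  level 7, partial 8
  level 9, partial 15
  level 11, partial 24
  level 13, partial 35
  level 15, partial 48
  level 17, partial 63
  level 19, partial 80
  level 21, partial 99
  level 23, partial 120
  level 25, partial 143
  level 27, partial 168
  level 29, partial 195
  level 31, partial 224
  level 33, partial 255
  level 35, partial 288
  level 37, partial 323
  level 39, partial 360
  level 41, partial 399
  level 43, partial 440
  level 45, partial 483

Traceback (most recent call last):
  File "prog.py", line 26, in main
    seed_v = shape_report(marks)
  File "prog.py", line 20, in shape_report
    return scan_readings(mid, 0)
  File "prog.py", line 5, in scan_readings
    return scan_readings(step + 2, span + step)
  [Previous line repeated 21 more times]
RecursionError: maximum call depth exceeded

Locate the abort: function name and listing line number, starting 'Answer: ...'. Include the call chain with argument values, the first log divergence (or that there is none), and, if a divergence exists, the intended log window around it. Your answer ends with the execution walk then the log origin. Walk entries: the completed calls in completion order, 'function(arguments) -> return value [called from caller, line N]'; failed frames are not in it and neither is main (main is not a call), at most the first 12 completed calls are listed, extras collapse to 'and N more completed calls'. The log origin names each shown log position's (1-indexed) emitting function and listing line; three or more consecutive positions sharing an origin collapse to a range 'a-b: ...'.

Answer: the error was raised in scan_readings, line 5.
Key fact: Everything matches until log position 7, which reads 'level 5, partial 3' in place of 'level 1, partial 3'.
Call chain: main -> shape_report([6, 3, 9, 4, 11]) (called at line 26) -> scan_readings(3, 0) (called at line 20) -> scan_readings(5, 3) (called at line 5) ×21.
First divergence: position 7; shown 'level 5, partial 3' vs intended 'level 1, partial 3'.
Intended log window:
  5: stage values: 33 and 3
  6: level 3, partial 0
  7: level 1, partial 3
  8: stage result 4
Execution walk:
  map_offsets([6, 3, 9, 4, 11]) -> 33  [called from shape_report, line 17]
Log line origins:
  1 — main, line 25
  2 — shape_report, line 16
  3 — map_offsets, line 8
  4 — map_offsets, line 12
  5 — shape_report, line 19
  6-27 — scan_readings, line 4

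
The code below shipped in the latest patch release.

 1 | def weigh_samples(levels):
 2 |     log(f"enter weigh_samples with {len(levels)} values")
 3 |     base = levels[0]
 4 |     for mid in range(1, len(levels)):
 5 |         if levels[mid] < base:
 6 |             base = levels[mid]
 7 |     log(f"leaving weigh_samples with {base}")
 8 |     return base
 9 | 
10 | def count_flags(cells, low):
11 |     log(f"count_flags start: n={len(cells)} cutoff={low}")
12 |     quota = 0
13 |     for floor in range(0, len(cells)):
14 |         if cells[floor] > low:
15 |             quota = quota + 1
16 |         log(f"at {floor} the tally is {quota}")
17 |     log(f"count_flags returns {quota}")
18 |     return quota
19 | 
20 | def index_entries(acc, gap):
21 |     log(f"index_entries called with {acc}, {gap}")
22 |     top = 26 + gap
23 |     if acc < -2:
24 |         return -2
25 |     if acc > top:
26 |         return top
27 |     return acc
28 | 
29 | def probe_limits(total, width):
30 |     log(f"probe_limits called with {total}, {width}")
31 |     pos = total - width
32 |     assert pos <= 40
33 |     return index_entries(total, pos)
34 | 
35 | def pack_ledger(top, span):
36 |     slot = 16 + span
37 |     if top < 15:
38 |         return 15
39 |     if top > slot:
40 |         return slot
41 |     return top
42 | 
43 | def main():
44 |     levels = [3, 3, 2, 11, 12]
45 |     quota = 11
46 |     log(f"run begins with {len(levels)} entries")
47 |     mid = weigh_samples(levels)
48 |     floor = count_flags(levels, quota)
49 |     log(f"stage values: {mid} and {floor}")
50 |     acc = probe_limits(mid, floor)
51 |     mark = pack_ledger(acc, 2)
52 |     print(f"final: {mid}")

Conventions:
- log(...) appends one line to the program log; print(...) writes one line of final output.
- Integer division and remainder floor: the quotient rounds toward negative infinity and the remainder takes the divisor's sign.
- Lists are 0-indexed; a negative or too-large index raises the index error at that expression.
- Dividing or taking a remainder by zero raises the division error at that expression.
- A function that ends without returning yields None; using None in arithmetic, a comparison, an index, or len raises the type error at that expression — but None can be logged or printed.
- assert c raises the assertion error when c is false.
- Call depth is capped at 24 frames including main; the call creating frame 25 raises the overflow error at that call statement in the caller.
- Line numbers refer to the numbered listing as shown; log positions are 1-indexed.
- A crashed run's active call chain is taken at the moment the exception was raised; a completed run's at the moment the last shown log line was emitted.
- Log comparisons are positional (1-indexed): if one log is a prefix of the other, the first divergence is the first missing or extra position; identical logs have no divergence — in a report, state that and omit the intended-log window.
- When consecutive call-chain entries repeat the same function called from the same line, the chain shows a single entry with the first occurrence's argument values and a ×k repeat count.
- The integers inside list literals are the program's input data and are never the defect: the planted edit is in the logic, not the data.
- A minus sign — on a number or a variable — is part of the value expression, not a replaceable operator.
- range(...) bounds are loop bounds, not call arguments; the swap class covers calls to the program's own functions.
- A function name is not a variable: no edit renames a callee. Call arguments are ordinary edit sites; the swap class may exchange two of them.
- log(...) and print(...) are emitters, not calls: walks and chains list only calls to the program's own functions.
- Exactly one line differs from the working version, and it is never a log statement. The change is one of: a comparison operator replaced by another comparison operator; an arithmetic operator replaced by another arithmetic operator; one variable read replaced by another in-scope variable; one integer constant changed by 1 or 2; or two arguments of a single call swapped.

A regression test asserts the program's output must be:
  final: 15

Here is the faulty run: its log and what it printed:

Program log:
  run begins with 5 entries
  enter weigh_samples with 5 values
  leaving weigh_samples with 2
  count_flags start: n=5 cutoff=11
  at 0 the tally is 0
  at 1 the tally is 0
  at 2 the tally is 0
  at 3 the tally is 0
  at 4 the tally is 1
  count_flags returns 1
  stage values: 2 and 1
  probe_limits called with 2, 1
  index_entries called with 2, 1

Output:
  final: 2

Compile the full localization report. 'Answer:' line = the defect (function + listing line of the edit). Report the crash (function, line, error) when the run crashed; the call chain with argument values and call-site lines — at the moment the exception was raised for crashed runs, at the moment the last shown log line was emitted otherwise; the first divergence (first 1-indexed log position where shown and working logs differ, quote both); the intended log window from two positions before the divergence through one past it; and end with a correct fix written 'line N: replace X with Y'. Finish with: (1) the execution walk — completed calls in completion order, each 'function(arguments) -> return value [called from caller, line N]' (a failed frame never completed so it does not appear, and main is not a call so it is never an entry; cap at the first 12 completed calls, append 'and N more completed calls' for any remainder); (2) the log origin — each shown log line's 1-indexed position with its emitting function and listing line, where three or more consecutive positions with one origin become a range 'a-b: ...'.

Answer: the defect is in main at line 52.
Key observation: The two runs log identically and part ways only at the printed values.
Call chain: main -> probe_limits(2, 1) (called at line 50) -> index_entries(2, 1) (called at line 33).
First divergence: none (the log streams are identical).
Execution walk:
  weigh_samples([3, 3, 2, 11, 12]) -> 2  [called from main, line 47]
  count_flags([3, 3, 2, 11, 12], 11) -> 1  [called from main, line 48]
  index_entries(2, 1) -> 2  [called from probe_limits, line 33]
  probe_limits(2, 1) -> 2  [called from main, line 50]
  pack_ledger(2, 2) -> 15  [called from main, line 51]
Origin of each log line:
  1: from main, line 46
  2: from weigh_samples, line 2
  3: from weigh_samples, line 7
  4: from count_flags, line 11
  5-9: from count_flags, line 16
  10: from count_flags, line 17
  11: from main, line 49
  12: from probe_limits, line 30
  13: from index_entries, line 21
A correct fix: line 52: replace `mid` with `mark`.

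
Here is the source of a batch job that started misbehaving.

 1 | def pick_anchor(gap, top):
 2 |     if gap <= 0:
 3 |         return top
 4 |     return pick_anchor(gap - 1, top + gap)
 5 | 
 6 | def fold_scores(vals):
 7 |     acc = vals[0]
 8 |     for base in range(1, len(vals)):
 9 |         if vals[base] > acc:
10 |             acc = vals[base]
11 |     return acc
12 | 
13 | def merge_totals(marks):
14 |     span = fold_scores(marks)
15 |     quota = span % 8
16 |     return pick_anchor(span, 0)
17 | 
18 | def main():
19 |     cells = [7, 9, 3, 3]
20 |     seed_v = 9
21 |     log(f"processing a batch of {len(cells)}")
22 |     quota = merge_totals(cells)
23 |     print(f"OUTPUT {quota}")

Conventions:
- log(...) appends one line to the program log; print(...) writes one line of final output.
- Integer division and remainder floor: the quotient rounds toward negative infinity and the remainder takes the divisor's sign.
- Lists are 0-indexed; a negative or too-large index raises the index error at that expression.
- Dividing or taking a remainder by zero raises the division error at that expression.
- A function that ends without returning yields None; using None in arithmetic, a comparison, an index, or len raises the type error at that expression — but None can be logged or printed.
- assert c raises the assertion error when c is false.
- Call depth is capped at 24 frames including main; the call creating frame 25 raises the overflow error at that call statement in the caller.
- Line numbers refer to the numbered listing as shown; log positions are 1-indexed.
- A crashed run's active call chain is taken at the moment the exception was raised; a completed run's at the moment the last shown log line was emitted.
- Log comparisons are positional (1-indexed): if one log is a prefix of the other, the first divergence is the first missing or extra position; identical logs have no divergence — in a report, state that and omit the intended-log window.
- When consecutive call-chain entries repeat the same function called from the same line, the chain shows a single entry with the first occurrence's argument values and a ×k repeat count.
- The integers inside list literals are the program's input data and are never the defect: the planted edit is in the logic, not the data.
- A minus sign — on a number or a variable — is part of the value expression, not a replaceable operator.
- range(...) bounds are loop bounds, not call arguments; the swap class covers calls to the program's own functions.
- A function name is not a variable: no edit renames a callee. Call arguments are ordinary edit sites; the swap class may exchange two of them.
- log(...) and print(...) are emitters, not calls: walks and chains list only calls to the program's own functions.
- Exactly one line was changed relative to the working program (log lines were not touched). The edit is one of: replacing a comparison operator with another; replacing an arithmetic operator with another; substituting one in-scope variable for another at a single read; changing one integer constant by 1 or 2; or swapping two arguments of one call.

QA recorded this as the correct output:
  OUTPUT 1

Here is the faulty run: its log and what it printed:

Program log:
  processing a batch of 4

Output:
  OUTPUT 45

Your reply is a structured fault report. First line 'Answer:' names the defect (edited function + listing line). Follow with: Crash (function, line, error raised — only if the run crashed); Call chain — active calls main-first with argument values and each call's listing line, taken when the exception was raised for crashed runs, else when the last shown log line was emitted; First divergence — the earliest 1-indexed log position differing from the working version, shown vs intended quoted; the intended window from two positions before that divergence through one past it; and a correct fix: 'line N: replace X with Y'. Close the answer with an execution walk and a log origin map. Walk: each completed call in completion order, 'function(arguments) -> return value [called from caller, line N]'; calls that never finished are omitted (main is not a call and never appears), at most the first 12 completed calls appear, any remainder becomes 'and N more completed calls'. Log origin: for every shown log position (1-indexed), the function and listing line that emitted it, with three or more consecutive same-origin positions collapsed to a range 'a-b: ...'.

Answer: the defect is in merge_totals at line 16.
Core observation: The logs agree in full; only the final output differs.
Call chain: main.
First divergence: none (the log streams are identical).
Execution walk:
  fold_scores([7, 9, 3, 3]) -> 9  [called from merge_totals, line 14]
  pick_anchor(0, 45) -> 45  [called from pick_anchor, line 4]
  pick_anchor(1, 44) -> 45  [called from pick_anchor, line 4]
  pick_anchor(2, 42) -> 45  [called from pick_anchor, line 4]
  pick_anchor(3, 39) -> 45  [called from pick_anchor, line 4]
  pick_anchor(4, 35) -> 45  [called from pick_anchor, line 4]
  pick_anchor(5, 30) -> 45  [called from pick_anchor, line 4]
  pick_anchor(6, 24) -> 45  [called from pick_anchor, line 4]
  pick_anchor(7, 17) -> 45  [called from pick_anchor, line 4]
  pick_anchor(8, 9) -> 45  [called from pick_anchor, line 4]
  pick_anchor(9, 0) -> 45  [called from merge_totals, line 16]
  merge_totals([7, 9, 3, 3]) -> 45  [called from main, line 22]
Log line origins:
  1: logged in main at line 21
A correct fix: line 16: replace `span` with `quota`.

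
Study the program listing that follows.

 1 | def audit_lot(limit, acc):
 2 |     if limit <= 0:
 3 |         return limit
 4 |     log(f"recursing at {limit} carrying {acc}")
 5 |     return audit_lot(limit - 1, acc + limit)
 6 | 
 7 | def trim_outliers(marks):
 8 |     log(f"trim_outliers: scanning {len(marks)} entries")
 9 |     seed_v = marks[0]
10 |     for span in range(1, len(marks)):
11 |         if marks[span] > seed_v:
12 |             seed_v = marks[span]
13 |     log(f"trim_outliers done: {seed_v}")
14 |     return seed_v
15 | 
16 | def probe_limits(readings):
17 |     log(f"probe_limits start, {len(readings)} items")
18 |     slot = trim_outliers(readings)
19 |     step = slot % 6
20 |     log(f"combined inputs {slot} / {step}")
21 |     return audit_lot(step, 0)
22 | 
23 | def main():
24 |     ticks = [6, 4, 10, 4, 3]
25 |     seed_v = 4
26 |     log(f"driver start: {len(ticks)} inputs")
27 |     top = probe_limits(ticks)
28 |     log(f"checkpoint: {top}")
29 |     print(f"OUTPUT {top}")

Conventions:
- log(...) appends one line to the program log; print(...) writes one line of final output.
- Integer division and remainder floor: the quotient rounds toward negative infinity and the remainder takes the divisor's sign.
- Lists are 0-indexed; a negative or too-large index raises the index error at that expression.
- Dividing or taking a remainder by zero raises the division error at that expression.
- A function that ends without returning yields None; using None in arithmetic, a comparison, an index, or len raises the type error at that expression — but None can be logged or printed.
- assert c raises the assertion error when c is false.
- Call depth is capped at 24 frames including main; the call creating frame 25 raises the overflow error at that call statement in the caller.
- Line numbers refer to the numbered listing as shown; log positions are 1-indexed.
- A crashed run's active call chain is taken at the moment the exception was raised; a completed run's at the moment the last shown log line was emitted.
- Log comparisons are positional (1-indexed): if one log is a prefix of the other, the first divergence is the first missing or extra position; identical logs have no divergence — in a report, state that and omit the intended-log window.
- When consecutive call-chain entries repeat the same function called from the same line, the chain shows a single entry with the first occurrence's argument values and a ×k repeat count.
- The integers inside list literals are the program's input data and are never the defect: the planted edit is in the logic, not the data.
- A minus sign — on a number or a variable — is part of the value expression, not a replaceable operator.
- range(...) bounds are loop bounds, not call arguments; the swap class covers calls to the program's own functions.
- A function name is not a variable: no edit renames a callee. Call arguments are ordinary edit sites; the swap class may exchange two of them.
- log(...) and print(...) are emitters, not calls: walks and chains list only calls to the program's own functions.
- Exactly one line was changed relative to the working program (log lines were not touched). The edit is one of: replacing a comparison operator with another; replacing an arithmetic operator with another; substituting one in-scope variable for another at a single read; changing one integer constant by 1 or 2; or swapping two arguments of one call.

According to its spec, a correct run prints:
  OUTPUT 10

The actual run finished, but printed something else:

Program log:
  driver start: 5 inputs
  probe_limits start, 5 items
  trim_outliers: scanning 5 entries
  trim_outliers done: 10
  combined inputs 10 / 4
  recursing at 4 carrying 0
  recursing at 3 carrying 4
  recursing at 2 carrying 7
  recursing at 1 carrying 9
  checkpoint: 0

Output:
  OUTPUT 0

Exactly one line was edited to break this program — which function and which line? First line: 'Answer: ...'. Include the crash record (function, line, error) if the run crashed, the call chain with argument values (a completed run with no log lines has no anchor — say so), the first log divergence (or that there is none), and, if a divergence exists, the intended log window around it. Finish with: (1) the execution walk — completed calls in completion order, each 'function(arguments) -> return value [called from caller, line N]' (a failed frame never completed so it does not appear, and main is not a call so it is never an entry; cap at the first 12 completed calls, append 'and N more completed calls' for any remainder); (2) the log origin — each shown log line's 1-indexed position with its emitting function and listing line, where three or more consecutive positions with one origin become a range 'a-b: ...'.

Answer: the defect is in audit_lot at line 3.
Core observation: The earliest visible damage is log position 10 — 'checkpoint: 0' rather than the intended 'checkpoint: 10'.
Call chain: main.
First divergence: at position 10 the run shows 'checkpoint: 0' where the working version logs 'checkpoint: 10'.
Intended log window:
  8: recursing at 2 carrying 7
  9: recursing at 1 carrying 9
  10: checkpoint: 10
Execution walk:
  trim_outliers([6, 4, 10, 4, 3]) -> 10  [called from probe_limits, line 18]
  audit_lot(0, 10) -> 0  [called from audit_lot, line 5]
  audit_lot(1, 9) -> 0  [called from audit_lot, line 5]
  audit_lot(2, 7) -> 0  [called from audit_lot, line 5]
  audit_lot(3, 4) -> 0  [called from audit_lot, line 5]
  audit_lot(4, 0) -> 0  [called from probe_limits, line 21]
  probe_limits([6, 4, 10, 4, 3]) -> 0  [called from main, line 27]
Log line origins:
  1: emitted by main (line 26)
  2: emitted by probe_limits (line 17)
  3: emitted by trim_outliers (line 8)
  4: emitted by trim_outliers (line 13)
  5: emitted by probe_limits (line 20)
  6-9: emitted by audit_lot (line 4)
  10: emitted by main (line 28)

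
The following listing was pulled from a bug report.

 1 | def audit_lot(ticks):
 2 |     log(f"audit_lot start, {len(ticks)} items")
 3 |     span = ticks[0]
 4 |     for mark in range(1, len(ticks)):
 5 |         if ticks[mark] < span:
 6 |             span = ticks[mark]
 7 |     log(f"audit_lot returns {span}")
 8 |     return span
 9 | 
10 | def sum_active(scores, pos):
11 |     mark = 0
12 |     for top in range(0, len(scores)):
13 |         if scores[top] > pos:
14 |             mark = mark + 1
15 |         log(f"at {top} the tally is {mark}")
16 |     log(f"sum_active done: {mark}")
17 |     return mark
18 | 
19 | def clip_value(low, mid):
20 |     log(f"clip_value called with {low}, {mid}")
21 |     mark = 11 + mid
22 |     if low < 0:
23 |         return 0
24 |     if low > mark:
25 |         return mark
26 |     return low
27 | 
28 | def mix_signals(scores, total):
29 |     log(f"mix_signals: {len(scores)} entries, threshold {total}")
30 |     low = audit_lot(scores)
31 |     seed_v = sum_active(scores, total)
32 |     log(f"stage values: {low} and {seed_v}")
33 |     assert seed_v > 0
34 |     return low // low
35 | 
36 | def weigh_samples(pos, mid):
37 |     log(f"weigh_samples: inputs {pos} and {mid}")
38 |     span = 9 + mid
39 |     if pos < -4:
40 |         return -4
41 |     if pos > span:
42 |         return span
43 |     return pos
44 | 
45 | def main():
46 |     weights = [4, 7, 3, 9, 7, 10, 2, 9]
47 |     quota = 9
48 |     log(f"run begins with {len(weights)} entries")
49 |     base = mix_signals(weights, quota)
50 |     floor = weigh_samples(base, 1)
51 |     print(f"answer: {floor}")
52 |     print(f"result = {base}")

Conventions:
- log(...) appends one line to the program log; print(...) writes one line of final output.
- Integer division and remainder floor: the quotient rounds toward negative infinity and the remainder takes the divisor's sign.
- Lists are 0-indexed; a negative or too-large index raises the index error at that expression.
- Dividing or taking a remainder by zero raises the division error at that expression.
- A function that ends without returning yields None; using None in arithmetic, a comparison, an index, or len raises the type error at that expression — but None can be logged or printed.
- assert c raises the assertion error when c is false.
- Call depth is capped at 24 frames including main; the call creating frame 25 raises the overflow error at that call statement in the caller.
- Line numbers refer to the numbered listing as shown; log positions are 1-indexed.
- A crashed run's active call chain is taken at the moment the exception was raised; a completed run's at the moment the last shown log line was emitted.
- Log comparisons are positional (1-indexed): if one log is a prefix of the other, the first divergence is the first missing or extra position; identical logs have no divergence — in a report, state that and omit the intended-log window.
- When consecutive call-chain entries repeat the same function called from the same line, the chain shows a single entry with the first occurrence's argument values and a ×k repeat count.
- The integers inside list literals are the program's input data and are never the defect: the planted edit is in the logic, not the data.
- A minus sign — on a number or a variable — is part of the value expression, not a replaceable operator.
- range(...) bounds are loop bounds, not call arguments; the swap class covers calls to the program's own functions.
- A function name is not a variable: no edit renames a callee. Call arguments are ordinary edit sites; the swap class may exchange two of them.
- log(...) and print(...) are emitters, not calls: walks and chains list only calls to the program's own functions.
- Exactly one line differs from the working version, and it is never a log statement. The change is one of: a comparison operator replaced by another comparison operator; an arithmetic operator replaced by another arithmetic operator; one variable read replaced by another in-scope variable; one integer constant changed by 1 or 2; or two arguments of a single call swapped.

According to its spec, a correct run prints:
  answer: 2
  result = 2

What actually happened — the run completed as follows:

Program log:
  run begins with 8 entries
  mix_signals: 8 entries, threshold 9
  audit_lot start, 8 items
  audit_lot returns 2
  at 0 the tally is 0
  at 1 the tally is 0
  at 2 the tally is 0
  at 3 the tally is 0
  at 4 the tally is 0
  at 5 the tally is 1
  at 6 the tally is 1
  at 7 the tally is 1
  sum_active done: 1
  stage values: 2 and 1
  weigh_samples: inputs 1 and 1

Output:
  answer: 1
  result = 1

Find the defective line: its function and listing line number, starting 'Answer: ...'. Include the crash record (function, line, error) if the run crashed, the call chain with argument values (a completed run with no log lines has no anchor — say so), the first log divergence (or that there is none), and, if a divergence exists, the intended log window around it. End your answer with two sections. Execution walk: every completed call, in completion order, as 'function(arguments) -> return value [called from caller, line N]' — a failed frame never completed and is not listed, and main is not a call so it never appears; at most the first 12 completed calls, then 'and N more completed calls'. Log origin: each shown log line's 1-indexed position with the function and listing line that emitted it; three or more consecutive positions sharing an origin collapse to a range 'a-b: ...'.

Answer: the defect is in mix_signals at line 34.
The tell: At log position 15 the runs split — shown 'weigh_samples: inputs 1 and 1', but the working version logs 'weigh_samples: inputs 2 and 1'.
Call chain: main -> weigh_samples(1, 1) (called at line 50).
First divergence: position 15; shown 'weigh_samples: inputs 1 and 1' vs intended 'weigh_samples: inputs 2 and 1'.
Intended log window:
  13: sum_active done: 1
  14: stage values: 2 and 1
  15: weigh_samples: inputs 2 and 1
Execution walk:
  audit_lot([4, 7, 3, 9, 7, 10, 2, 9]) -> 2  [called from mix_signals, line 30]
  sum_active([4, 7, 3, 9, 7, 10, 2, 9], 9) -> 1  [called from mix_signals, line 31]
  mix_signals([4, 7, 3, 9, 7, 10, 2, 9], 9) -> 1  [called from main, line 49]
  weigh_samples(1, 1) -> 1  [called from main, line 50]
Log origins:
  1: logged in main at line 48
  2: logged in mix_signals at line 29
  3: logged in audit_lot at line 2
  4: logged in audit_lot at line 7
  5-12: logged in sum_active at line 15
  13: logged in sum_active at line 16
  14: logged in mix_signals at line 32
  15: logged in weigh_samples at line 37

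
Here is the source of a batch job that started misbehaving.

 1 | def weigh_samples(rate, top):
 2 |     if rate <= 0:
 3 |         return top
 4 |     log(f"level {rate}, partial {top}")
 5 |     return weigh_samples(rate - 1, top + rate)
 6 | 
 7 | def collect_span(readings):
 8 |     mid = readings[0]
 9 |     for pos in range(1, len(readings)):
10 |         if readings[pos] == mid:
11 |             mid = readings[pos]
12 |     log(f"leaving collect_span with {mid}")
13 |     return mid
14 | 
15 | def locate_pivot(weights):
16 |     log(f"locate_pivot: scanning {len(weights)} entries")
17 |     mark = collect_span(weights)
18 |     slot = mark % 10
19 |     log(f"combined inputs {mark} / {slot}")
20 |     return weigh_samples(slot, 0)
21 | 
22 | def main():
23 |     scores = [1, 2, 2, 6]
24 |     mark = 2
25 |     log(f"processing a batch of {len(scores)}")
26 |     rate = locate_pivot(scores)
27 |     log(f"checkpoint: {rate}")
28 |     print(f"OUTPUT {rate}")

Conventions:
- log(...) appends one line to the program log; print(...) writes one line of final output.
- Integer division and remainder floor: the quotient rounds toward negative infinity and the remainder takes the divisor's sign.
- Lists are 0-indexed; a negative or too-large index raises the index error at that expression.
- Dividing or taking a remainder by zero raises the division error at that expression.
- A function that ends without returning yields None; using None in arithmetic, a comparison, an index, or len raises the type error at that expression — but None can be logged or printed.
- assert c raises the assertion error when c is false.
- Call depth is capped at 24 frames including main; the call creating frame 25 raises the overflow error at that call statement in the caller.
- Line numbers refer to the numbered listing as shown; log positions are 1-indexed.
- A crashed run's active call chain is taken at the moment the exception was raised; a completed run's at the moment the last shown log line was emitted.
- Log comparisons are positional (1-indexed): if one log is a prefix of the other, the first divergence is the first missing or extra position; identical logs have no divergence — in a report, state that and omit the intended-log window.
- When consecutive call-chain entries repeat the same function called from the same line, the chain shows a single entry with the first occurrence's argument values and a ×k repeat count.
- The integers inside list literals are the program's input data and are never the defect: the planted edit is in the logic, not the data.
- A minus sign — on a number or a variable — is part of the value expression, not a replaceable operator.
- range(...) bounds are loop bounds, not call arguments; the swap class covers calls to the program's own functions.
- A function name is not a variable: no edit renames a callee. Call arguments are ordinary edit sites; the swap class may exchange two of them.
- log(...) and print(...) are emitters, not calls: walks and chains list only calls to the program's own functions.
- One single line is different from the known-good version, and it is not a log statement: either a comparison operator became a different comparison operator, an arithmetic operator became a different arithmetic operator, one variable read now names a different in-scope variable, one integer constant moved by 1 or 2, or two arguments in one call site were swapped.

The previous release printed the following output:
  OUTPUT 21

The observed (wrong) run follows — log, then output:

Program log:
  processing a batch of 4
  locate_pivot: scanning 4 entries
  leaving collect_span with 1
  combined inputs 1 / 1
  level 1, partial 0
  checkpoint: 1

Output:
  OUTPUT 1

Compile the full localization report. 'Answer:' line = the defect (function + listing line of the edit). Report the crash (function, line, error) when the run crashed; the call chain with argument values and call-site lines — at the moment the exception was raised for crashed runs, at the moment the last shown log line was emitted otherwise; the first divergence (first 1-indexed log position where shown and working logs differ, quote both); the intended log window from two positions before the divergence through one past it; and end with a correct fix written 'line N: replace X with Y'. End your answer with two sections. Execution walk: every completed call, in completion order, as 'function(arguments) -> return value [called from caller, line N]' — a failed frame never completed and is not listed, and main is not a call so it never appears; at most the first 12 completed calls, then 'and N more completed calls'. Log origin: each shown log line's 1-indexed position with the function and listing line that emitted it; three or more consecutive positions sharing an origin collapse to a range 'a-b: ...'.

Answer: the defect is in collect_span at line 10.
The tell: Log line 3 is where behavior first shows: 'leaving collect_span with 1' appears instead of 'leaving collect_span with 6'.
Call chain: main.
First divergence: position 3; shown 'leaving collect_span with 1' vs intended 'leaving collect_span with 6'.
Intended log window:
  1: processing a batch of 4
  2: locate_pivot: scanning 4 entries
  3: leaving collect_span with 6
  4: combined inputs 6 / 6
Execution walk:
  collect_span([1, 2, 2, 6]) -> 1  [called from locate_pivot, line 17]
  weigh_samples(0, 1) -> 1  [called from weigh_samples, line 5]
  weigh_samples(1, 0) -> 1  [called from locate_pivot, line 20]
  locate_pivot([1, 2, 2, 6]) -> 1  [called from main, line 26]
Log origin:
  1: from main, line 25
  2: from locate_pivot, line 16
  3: from collect_span, line 12
  4: from locate_pivot, line 19
  5: from weigh_samples, line 4
  6: from main, line 27
A correct fix: line 10: replace `==` with `>`.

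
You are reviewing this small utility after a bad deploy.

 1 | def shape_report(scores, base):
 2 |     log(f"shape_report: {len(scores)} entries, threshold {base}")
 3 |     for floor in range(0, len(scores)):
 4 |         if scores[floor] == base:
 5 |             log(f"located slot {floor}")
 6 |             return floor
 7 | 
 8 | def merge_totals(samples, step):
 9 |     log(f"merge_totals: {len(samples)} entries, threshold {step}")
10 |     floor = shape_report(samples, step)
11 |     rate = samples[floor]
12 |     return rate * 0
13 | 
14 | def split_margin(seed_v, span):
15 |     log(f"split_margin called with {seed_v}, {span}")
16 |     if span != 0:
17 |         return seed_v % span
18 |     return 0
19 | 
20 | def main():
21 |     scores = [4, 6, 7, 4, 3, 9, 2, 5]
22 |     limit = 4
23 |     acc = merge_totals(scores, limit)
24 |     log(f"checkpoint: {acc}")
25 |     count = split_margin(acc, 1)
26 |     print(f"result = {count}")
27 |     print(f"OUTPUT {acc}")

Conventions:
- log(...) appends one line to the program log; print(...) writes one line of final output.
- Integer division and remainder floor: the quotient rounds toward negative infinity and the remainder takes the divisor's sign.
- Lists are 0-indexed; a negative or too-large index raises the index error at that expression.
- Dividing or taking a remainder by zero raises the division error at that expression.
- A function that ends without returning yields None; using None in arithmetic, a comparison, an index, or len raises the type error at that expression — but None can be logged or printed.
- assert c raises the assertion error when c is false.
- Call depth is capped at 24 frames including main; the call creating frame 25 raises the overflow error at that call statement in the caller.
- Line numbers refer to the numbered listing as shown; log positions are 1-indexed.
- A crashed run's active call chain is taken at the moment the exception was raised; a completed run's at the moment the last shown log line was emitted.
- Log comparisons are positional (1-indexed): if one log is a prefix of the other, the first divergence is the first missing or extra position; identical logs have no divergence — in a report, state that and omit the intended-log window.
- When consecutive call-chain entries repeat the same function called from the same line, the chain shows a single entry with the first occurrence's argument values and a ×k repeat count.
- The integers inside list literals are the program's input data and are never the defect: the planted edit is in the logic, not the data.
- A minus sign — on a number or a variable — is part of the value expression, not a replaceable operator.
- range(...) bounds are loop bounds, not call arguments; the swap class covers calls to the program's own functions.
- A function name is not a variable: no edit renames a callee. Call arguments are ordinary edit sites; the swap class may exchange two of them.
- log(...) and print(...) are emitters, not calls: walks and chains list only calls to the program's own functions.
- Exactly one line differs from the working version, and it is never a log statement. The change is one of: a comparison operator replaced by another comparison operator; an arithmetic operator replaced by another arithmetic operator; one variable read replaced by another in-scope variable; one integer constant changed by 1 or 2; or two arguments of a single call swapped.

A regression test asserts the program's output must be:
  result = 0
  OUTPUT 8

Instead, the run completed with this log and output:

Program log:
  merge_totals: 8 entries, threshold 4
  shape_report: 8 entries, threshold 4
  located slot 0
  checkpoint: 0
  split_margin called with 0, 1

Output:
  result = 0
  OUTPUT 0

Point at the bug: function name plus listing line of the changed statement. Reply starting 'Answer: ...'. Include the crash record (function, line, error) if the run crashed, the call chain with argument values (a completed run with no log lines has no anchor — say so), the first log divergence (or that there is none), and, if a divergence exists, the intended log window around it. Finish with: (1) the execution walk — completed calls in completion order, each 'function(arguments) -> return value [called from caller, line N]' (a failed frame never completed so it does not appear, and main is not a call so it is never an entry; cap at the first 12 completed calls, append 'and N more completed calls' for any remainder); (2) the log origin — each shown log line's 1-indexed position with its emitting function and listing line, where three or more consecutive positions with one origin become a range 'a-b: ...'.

Answer: the defect is in merge_totals at line 12.
Key observation: The log first diverges at position 4: the faulty run prints 'checkpoint: 0' where the working version prints 'checkpoint: 8'.
Call chain: main -> split_margin(0, 1) (called at line 25).
First divergence: position 4 — shown 'checkpoint: 0', intended 'checkpoint: 8'.
Intended log window:
  2: shape_report: 8 entries, threshold 4
  3: located slot 0
  4: checkpoint: 8
  5: split_margin called with 8, 1
Execution walk:
  shape_report([4, 6, 7, 4, 3, 9, 2, 5], 4) -> 0  [called from merge_totals, line 10]
  merge_totals([4, 6, 7, 4, 3, 9, 2, 5], 4) -> 0  [called from main, line 23]
  split_margin(0, 1) -> 0  [called from main, line 25]
Log line origins:
  1: from merge_totals, line 9
  2: from shape_report, line 2
  3: from shape_report, line 5
  4: from main, line 24
  5: from split_margin, line 15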